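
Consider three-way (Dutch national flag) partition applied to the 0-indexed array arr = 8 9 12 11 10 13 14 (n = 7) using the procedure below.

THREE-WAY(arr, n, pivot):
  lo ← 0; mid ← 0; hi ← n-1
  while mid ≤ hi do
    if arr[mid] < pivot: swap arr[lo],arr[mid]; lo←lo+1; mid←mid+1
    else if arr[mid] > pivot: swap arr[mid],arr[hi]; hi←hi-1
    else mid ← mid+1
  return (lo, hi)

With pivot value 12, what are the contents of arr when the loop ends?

8 9 11 10 12 14 13

pivot = 12; lo=0, mid=0, hi=6
arr[mid]=8<12: swap arr[0],arr[0]; lo=1,mid=1 → 8 9 12 11 10 13 14
arr[mid]=9<12: swap arr[1],arr[1]; lo=2,mid=2 → 8 9 12 11 10 13 14
arr[mid]=12=12: mid=3
arr[mid]=11<12: swap arr[2],arr[3]; lo=3,mid=4 → 8 9 11 12 10 13 14
arr[mid]=10<12: swap arr[3],arr[4]; lo=4,mid=5 → 8 9 11 10 12 13 14
arr[mid]=13>12: swap arr[5],arr[6]; hi=5 → 8 9 11 10 12 14 13
arr[mid]=14>12: swap arr[5],arr[5]; hi=4 → 8 9 11 10 12 14 13
end: lo=4, hi=4; arr = 8 9 11 10 12 14 13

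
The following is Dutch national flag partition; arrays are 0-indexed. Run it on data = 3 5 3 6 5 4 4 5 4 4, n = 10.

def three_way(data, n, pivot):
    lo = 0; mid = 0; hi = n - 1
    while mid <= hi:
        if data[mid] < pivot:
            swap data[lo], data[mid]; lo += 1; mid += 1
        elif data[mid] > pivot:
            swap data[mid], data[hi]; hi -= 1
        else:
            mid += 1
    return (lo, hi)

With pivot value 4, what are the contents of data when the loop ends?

lo=0 mid=0 hi=9
3<4: swap(0,0), lo=1 mid=1 ⇒ 3 5 3 6 5 4 4 5 4 4
5>4: swap(1,9), hi=8 ⇒ 3 4 3 6 5 4 4 5 4 5
4=4: mid=2
3<4: swap(1,2), lo=2 mid=3 ⇒ 3 3 4 6 5 4 4 5 4 5
6>4: swap(3,8), hi=7 ⇒ 3 3 4 4 5 4 4 5 6 5
4=4: mid=4
5>4: swap(4,7), hi=6 ⇒ 3 3 4 4 5 4 4 5 6 5
5>4: swap(4,6), hi=5 ⇒ 3 3 4 4 4 4 5 5 6 5
4=4: mid=5
4=4: mid=6
done. lo=2 hi=5; data=3 3 4 4 4 4 5 5 6 5

3 3 4 4 4 4 5 5 6 5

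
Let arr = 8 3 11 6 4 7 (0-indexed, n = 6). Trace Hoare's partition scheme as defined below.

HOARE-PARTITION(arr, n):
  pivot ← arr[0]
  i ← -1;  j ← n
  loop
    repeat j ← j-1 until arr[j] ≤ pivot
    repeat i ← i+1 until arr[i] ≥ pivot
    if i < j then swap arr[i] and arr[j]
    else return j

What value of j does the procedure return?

3

pivot=8
j stops at 5 (7), i stops at 0 (8); swap ⇒ 7 3 11 6 4 8
j stops at 4 (4), i stops at 2 (11); swap ⇒ 7 3 4 6 11 8
j stops at 3, i stops at 4; i≥j ⇒ return 3. arr=7 3 4 6 11 8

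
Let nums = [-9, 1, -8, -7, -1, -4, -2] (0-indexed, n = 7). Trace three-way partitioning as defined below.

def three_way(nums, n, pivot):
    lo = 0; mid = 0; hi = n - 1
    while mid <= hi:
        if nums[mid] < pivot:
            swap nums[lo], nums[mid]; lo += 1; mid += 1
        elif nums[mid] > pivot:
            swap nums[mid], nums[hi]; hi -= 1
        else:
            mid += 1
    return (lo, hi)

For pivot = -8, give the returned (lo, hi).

lo=0 mid=0 hi=6
-9<-8: swap(0,0), lo=1 mid=1 ⇒ [-9, 1, -8, -7, -1, -4, -2]
1>-8: swap(1,6), hi=5 ⇒ [-9, -2, -8, -7, -1, -4, 1]
-2>-8: swap(1,5), hi=4 ⇒ [-9, -4, -8, -7, -1, -2, 1]
-4>-8: swap(1,4), hi=3 ⇒ [-9, -1, -8, -7, -4, -2, 1]
-1>-8: swap(1,3), hi=2 ⇒ [-9, -7, -8, -1, -4, -2, 1]
-7>-8: swap(1,2), hi=1 ⇒ [-9, -8, -7, -1, -4, -2, 1]
-8=-8: mid=2
done. lo=1 hi=1; nums=[-9, -8, -7, -1, -4, -2, 1]

(1, 1)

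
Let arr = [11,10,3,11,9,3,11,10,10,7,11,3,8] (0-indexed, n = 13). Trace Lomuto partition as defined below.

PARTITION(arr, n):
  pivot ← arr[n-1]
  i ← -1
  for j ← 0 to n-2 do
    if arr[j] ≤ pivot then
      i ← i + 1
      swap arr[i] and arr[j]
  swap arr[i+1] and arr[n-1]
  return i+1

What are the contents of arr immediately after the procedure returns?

[3,3,7,3,8,10,11,10,10,11,11,11,9]

pivot = arr[12] = 8; i = -1
j=0: arr[0]=11 > 8 → no swap
j=1: arr[1]=10 > 8 → no swap
j=2: arr[2]=3 ≤ 8 → i=0, swap arr[0],arr[2] → [3,10,11,11,9,3,11,10,10,7,11,3,8]
j=3: arr[3]=11 > 8 → no swap
j=4: arr[4]=9 > 8 → no swap
j=5: arr[5]=3 ≤ 8 → i=1, swap arr[1],arr[5] → [3,3,11,11,9,10,11,10,10,7,11,3,8]
j=6: arr[6]=11 > 8 → no swap
j=7: arr[7]=10 > 8 → no swap
j=8: arr[8]=10 > 8 → no swap
j=9: arr[9]=7 ≤ 8 → i=2, swap arr[2],arr[9] → [3,3,7,11,9,10,11,10,10,11,11,3,8]
j=10: arr[10]=11 > 8 → no swap
j=11: arr[11]=3 ≤ 8 → i=3, swap arr[3],arr[11] → [3,3,7,3,9,10,11,10,10,11,11,11,8]
final swap arr[4],arr[12] → [3,3,7,3,8,10,11,10,10,11,11,11,9]; return 4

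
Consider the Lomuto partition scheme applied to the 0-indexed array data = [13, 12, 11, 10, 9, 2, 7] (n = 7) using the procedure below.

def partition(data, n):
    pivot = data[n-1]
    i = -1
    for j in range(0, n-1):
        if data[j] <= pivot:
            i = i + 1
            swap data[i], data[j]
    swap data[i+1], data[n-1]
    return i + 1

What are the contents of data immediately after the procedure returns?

[2, 7, 11, 10, 9, 13, 12]

pivot = data[6] = 7; i = -1
j=0: data[0]=13 > 7 → no swap
j=1: data[1]=12 > 7 → no swap
j=2: data[2]=11 > 7 → no swap
j=3: data[3]=10 > 7 → no swap
j=4: data[4]=9 > 7 → no swap
j=5: data[5]=2 ≤ 7 → i=0, swap data[0],data[5] → [2, 12, 11, 10, 9, 13, 7]
final swap data[1],data[6] → [2, 7, 11, 10, 9, 13, 12]; return 1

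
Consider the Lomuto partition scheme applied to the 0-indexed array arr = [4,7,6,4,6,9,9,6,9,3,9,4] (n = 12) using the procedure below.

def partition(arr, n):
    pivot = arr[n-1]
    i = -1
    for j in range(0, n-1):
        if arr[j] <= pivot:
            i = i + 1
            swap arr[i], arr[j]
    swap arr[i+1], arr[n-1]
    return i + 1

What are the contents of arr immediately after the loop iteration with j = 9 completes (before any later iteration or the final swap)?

[4,4,3,7,6,9,9,6,9,6,9,4]

pivot=4, i=-1
j=0: 4≤4, i=0, swap(0,0) ⇒ [4,7,6,4,6,9,9,6,9,3,9,4]
j=1: 7>4, skip
j=2: 6>4, skip
j=3: 4≤4, i=1, swap(1,3) ⇒ [4,4,6,7,6,9,9,6,9,3,9,4]
j=4: 6>4, skip
j=5: 9>4, skip
j=6: 9>4, skip
j=7: 6>4, skip
j=8: 9>4, skip
j=9: 3≤4, i=2, swap(2,9) ⇒ [4,4,3,7,6,9,9,6,9,6,9,4]
(after j=9) arr = [4,4,3,7,6,9,9,6,9,6,9,4]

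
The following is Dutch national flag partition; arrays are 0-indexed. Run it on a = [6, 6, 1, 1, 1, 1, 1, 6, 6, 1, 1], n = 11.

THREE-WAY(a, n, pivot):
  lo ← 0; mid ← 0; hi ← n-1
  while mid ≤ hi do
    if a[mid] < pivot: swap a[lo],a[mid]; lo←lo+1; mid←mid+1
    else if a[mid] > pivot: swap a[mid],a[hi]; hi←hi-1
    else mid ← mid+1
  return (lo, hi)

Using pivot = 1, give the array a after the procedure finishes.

pivot = 1; lo=0, mid=0, hi=10
a[mid]=6>1: swap a[0],a[10]; hi=9 → [1, 6, 1, 1, 1, 1, 1, 6, 6, 1, 6]
a[mid]=1=1: mid=1
a[mid]=6>1: swap a[1],a[9]; hi=8 → [1, 1, 1, 1, 1, 1, 1, 6, 6, 6, 6]
a[mid]=1=1: mid=2
a[mid]=1=1: mid=3
a[mid]=1=1: mid=4
a[mid]=1=1: mid=5
a[mid]=1=1: mid=6
a[mid]=1=1: mid=7
a[mid]=6>1: swap a[7],a[8]; hi=7 → [1, 1, 1, 1, 1, 1, 1, 6, 6, 6, 6]
a[mid]=6>1: swap a[7],a[7]; hi=6 → [1, 1, 1, 1, 1, 1, 1, 6, 6, 6, 6]
end: lo=0, hi=6; a = [1, 1, 1, 1, 1, 1, 1, 6, 6, 6, 6]

[1, 1, 1, 1, 1, 1, 1, 6, 6, 6, 6]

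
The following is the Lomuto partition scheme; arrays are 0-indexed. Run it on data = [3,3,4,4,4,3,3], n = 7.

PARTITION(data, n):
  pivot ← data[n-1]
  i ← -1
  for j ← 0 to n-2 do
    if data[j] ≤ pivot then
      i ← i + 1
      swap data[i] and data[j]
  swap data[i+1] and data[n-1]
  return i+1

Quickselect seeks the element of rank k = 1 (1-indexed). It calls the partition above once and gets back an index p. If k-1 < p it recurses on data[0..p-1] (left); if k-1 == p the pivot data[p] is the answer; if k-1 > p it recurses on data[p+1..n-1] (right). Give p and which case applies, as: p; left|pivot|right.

3; left

pivot=3, i=-1
j=0: 3≤3, i=0, swap(0,0) ⇒ [3,3,4,4,4,3,3]
j=1: 3≤3, i=1, swap(1,1) ⇒ [3,3,4,4,4,3,3]
j=2: 4>3, skip
j=3: 4>3, skip
j=4: 4>3, skip
j=5: 3≤3, i=2, swap(2,5) ⇒ [3,3,3,4,4,4,3]
swap(3,6) ⇒ [3,3,3,3,4,4,4]; return 3
p = 3; k-1 = 0 < 3 ⇒ left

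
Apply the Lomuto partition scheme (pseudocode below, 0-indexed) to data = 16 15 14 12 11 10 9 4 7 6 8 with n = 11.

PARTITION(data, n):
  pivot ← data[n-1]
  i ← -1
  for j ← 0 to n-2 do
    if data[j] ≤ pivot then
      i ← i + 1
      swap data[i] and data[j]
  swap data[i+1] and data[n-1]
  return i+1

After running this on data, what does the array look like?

pivot=8, i=-1
j=0: 16>8, skip
j=1: 15>8, skip
j=2: 14>8, skip
j=3: 12>8, skip
j=4: 11>8, skip
j=5: 10>8, skip
j=6: 9>8, skip
j=7: 4≤8, i=0, swap(0,7) ⇒ 4 15 14 12 11 10 9 16 7 6 8
j=8: 7≤8, i=1, swap(1,8) ⇒ 4 7 14 12 11 10 9 16 15 6 8
j=9: 6≤8, i=2, swap(2,9) ⇒ 4 7 6 12 11 10 9 16 15 14 8
swap(3,10) ⇒ 4 7 6 8 11 10 9 16 15 14 12; return 3

4 7 6 8 11 10 9 16 15 14 12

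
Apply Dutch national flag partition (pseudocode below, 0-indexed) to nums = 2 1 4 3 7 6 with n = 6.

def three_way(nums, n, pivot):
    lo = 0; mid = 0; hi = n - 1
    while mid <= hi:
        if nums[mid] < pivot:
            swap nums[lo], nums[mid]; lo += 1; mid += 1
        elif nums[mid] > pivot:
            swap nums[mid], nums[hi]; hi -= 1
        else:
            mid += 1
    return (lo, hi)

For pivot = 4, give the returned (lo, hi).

(3, 3)

pivot = 4; lo=0, mid=0, hi=5
nums[mid]=2<4: swap nums[0],nums[0]; lo=1,mid=1 → 2 1 4 3 7 6
nums[mid]=1<4: swap nums[1],nums[1]; lo=2,mid=2 → 2 1 4 3 7 6
nums[mid]=4=4: mid=3
nums[mid]=3<4: swap nums[2],nums[3]; lo=3,mid=4 → 2 1 3 4 7 6
nums[mid]=7>4: swap nums[4],nums[5]; hi=4 → 2 1 3 4 6 7
nums[mid]=6>4: swap nums[4],nums[4]; hi=3 → 2 1 3 4 6 7
end: lo=3, hi=3; nums = 2 1 3 4 6 7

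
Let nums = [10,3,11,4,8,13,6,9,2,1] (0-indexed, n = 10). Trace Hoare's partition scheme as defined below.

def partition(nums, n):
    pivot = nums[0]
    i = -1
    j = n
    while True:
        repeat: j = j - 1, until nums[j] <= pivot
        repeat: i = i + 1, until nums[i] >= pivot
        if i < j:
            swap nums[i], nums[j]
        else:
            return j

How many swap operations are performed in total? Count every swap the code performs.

3

pivot=10
j stops at 9 (1), i stops at 0 (10); swap ⇒ [1,3,11,4,8,13,6,9,2,10]
j stops at 8 (2), i stops at 2 (11); swap ⇒ [1,3,2,4,8,13,6,9,11,10]
j stops at 7 (9), i stops at 5 (13); swap ⇒ [1,3,2,4,8,9,6,13,11,10]
j stops at 6, i stops at 7; i≥j ⇒ return 6. nums=[1,3,2,4,8,9,6,13,11,10]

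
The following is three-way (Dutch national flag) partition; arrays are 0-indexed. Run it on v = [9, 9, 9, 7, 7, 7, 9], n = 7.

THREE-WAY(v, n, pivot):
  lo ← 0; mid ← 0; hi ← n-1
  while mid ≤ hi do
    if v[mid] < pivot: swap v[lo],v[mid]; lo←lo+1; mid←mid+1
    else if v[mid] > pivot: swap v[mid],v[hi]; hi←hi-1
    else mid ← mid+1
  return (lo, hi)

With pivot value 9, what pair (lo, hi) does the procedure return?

lo=0 mid=0 hi=6
9=9: mid=1
9=9: mid=2
9=9: mid=3
7<9: swap(0,3), lo=1 mid=4 ⇒ [7, 9, 9, 9, 7, 7, 9]
7<9: swap(1,4), lo=2 mid=5 ⇒ [7, 7, 9, 9, 9, 7, 9]
7<9: swap(2,5), lo=3 mid=6 ⇒ [7, 7, 7, 9, 9, 9, 9]
9=9: mid=7
done. lo=3 hi=6; v=[7, 7, 7, 9, 9, 9, 9]

(3, 6)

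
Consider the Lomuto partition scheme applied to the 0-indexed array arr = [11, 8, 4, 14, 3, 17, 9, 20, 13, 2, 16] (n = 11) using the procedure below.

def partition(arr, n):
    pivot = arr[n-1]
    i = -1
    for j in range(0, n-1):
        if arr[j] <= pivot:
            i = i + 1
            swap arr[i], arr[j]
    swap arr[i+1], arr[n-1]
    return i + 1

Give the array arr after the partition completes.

pivot=16, i=-1
j=0: 11≤16, i=0, swap(0,0) ⇒ [11, 8, 4, 14, 3, 17, 9, 20, 13, 2, 16]
j=1: 8≤16, i=1, swap(1,1) ⇒ [11, 8, 4, 14, 3, 17, 9, 20, 13, 2, 16]
j=2: 4≤16, i=2, swap(2,2) ⇒ [11, 8, 4, 14, 3, 17, 9, 20, 13, 2, 16]
j=3: 14≤16, i=3, swap(3,3) ⇒ [11, 8, 4, 14, 3, 17, 9, 20, 13, 2, 16]
j=4: 3≤16, i=4, swap(4,4) ⇒ [11, 8, 4, 14, 3, 17, 9, 20, 13, 2, 16]
j=5: 17>16, skip
j=6: 9≤16, i=5, swap(5,6) ⇒ [11, 8, 4, 14, 3, 9, 17, 20, 13, 2, 16]
j=7: 20>16, skip
j=8: 13≤16, i=6, swap(6,8) ⇒ [11, 8, 4, 14, 3, 9, 13, 20, 17, 2, 16]
j=9: 2≤16, i=7, swap(7,9) ⇒ [11, 8, 4, 14, 3, 9, 13, 2, 17, 20, 16]
swap(8,10) ⇒ [11, 8, 4, 14, 3, 9, 13, 2, 16, 20, 17]; return 8

[11, 8, 4, 14, 3, 9, 13, 2, 16, 20, 17]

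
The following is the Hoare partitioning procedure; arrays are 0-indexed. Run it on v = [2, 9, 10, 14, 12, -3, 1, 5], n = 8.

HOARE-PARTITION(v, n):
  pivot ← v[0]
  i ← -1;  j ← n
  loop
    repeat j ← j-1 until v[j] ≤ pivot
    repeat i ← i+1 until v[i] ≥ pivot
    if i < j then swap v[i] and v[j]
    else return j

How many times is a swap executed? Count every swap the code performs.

2

pivot=2
j stops at 6 (1), i stops at 0 (2); swap ⇒ [1, 9, 10, 14, 12, -3, 2, 5]
j stops at 5 (-3), i stops at 1 (9); swap ⇒ [1, -3, 10, 14, 12, 9, 2, 5]
j stops at 1, i stops at 2; i≥j ⇒ return 1. v=[1, -3, 10, 14, 12, 9, 2, 5]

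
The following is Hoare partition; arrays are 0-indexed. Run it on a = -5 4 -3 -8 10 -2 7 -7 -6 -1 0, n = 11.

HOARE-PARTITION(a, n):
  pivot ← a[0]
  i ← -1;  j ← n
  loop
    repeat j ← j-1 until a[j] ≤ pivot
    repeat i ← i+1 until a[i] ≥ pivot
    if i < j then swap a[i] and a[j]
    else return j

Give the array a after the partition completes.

-6 -7 -8 -3 10 -2 7 4 -5 -1 0

pivot = a[0] = -5; i = -1, j = 11
j→8 (a[8]=-6≤-5), i→0 (a[0]=-5≥-5); i<j, swap → -6 4 -3 -8 10 -2 7 -7 -5 -1 0
j→7 (a[7]=-7≤-5), i→1 (a[1]=4≥-5); i<j, swap → -6 -7 -3 -8 10 -2 7 4 -5 -1 0
j→3 (a[3]=-8≤-5), i→2 (a[2]=-3≥-5); i<j, swap → -6 -7 -8 -3 10 -2 7 4 -5 -1 0
j→2, i→3; i≥j, return j=2. a = -6 -7 -8 -3 10 -2 7 4 -5 -1 0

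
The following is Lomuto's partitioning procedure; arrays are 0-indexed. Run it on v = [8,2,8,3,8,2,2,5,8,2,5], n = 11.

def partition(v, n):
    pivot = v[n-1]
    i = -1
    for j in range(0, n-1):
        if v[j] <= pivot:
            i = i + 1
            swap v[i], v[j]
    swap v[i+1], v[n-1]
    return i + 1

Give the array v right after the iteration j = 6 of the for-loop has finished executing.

pivot=5, i=-1
j=0: 8>5, skip
j=1: 2≤5, i=0, swap(0,1) ⇒ [2,8,8,3,8,2,2,5,8,2,5]
j=2: 8>5, skip
j=3: 3≤5, i=1, swap(1,3) ⇒ [2,3,8,8,8,2,2,5,8,2,5]
j=4: 8>5, skip
j=5: 2≤5, i=2, swap(2,5) ⇒ [2,3,2,8,8,8,2,5,8,2,5]
j=6: 2≤5, i=3, swap(3,6) ⇒ [2,3,2,2,8,8,8,5,8,2,5]
(after j=6) v = [2,3,2,2,8,8,8,5,8,2,5]

[2,3,2,2,8,8,8,5,8,2,5]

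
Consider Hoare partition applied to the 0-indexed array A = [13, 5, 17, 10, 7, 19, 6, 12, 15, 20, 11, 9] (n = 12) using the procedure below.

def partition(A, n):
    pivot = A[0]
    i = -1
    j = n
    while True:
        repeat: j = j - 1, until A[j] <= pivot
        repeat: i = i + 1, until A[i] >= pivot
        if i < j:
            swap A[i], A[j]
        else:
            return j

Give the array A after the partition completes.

pivot = A[0] = 13; i = -1, j = 12
j→11 (A[11]=9≤13), i→0 (A[0]=13≥13); i<j, swap → [9, 5, 17, 10, 7, 19, 6, 12, 15, 20, 11, 13]
j→10 (A[10]=11≤13), i→2 (A[2]=17≥13); i<j, swap → [9, 5, 11, 10, 7, 19, 6, 12, 15, 20, 17, 13]
j→7 (A[7]=12≤13), i→5 (A[5]=19≥13); i<j, swap → [9, 5, 11, 10, 7, 12, 6, 19, 15, 20, 17, 13]
j→6, i→7; i≥j, return j=6. A = [9, 5, 11, 10, 7, 12, 6, 19, 15, 20, 17, 13]

[9, 5, 11, 10, 7, 12, 6, 19, 15, 20, 17, 13]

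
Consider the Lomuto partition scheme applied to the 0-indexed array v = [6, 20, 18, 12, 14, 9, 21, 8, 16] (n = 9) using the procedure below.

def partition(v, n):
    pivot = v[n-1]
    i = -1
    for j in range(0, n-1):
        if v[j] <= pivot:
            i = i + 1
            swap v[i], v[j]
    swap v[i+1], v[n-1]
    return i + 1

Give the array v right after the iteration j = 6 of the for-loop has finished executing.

pivot=16, i=-1
j=0: 6≤16, i=0, swap(0,0) ⇒ [6, 20, 18, 12, 14, 9, 21, 8, 16]
j=1: 20>16, skip
j=2: 18>16, skip
j=3: 12≤16, i=1, swap(1,3) ⇒ [6, 12, 18, 20, 14, 9, 21, 8, 16]
j=4: 14≤16, i=2, swap(2,4) ⇒ [6, 12, 14, 20, 18, 9, 21, 8, 16]
j=5: 9≤16, i=3, swap(3,5) ⇒ [6, 12, 14, 9, 18, 20, 21, 8, 16]
j=6: 21>16, skip
(after j=6) v = [6, 12, 14, 9, 18, 20, 21, 8, 16]

[6, 12, 14, 9, 18, 20, 21, 8, 16]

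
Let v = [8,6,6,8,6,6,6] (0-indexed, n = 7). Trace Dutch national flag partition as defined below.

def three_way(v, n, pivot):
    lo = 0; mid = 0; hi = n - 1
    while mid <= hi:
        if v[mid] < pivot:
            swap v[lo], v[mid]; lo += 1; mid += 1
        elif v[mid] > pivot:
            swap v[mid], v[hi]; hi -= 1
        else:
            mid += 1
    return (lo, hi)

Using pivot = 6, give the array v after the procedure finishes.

[6,6,6,6,6,8,8]

pivot = 6; lo=0, mid=0, hi=6
v[mid]=8>6: swap v[0],v[6]; hi=5 → [6,6,6,8,6,6,8]
v[mid]=6=6: mid=1
v[mid]=6=6: mid=2
v[mid]=6=6: mid=3
v[mid]=8>6: swap v[3],v[5]; hi=4 → [6,6,6,6,6,8,8]
v[mid]=6=6: mid=4
v[mid]=6=6: mid=5
end: lo=0, hi=4; v = [6,6,6,6,6,8,8]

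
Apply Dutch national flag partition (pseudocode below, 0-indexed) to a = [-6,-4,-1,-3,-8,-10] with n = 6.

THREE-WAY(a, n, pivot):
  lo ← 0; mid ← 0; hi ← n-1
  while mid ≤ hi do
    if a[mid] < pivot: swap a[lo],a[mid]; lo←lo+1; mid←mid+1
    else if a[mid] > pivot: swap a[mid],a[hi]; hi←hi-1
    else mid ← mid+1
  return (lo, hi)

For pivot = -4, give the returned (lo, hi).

(3, 3)

lo=0 mid=0 hi=5
-6<-4: swap(0,0), lo=1 mid=1 ⇒ [-6,-4,-1,-3,-8,-10]
-4=-4: mid=2
-1>-4: swap(2,5), hi=4 ⇒ [-6,-4,-10,-3,-8,-1]
-10<-4: swap(1,2), lo=2 mid=3 ⇒ [-6,-10,-4,-3,-8,-1]
-3>-4: swap(3,4), hi=3 ⇒ [-6,-10,-4,-8,-3,-1]
-8<-4: swap(2,3), lo=3 mid=4 ⇒ [-6,-10,-8,-4,-3,-1]
done. lo=3 hi=3; a=[-6,-10,-8,-4,-3,-1]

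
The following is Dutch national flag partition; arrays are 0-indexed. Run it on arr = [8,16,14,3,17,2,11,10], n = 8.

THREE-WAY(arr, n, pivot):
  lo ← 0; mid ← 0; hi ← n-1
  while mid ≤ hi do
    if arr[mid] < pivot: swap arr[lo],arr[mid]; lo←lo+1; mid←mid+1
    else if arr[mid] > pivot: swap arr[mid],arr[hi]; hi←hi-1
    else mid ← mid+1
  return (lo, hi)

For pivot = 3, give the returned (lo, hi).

pivot = 3; lo=0, mid=0, hi=7
arr[mid]=8>3: swap arr[0],arr[7]; hi=6 → [10,16,14,3,17,2,11,8]
arr[mid]=10>3: swap arr[0],arr[6]; hi=5 → [11,16,14,3,17,2,10,8]
arr[mid]=11>3: swap arr[0],arr[5]; hi=4 → [2,16,14,3,17,11,10,8]
arr[mid]=2<3: swap arr[0],arr[0]; lo=1,mid=1 → [2,16,14,3,17,11,10,8]
arr[mid]=16>3: swap arr[1],arr[4]; hi=3 → [2,17,14,3,16,11,10,8]
arr[mid]=17>3: swap arr[1],arr[3]; hi=2 → [2,3,14,17,16,11,10,8]
arr[mid]=3=3: mid=2
arr[mid]=14>3: swap arr[2],arr[2]; hi=1 → [2,3,14,17,16,11,10,8]
end: lo=1, hi=1; arr = [2,3,14,17,16,11,10,8]

(1, 1)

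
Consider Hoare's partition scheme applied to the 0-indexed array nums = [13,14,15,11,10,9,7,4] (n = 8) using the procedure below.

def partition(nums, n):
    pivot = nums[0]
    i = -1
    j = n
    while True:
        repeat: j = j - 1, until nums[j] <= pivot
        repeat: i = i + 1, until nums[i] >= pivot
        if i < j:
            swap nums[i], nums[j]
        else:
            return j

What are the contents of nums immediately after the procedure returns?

[4,7,9,11,10,15,14,13]

pivot = nums[0] = 13; i = -1, j = 8
j→7 (nums[7]=4≤13), i→0 (nums[0]=13≥13); i<j, swap → [4,14,15,11,10,9,7,13]
j→6 (nums[6]=7≤13), i→1 (nums[1]=14≥13); i<j, swap → [4,7,15,11,10,9,14,13]
j→5 (nums[5]=9≤13), i→2 (nums[2]=15≥13); i<j, swap → [4,7,9,11,10,15,14,13]
j→4, i→5; i≥j, return j=4. nums = [4,7,9,11,10,15,14,13]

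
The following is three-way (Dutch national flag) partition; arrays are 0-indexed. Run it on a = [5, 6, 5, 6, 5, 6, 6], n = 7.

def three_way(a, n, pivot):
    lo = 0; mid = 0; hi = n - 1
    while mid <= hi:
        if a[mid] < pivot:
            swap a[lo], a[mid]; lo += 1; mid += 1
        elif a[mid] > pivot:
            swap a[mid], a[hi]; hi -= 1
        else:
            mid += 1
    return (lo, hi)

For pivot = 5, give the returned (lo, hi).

(0, 2)

pivot = 5; lo=0, mid=0, hi=6
a[mid]=5=5: mid=1
a[mid]=6>5: swap a[1],a[6]; hi=5 → [5, 6, 5, 6, 5, 6, 6]
a[mid]=6>5: swap a[1],a[5]; hi=4 → [5, 6, 5, 6, 5, 6, 6]
a[mid]=6>5: swap a[1],a[4]; hi=3 → [5, 5, 5, 6, 6, 6, 6]
a[mid]=5=5: mid=2
a[mid]=5=5: mid=3
a[mid]=6>5: swap a[3],a[3]; hi=2 → [5, 5, 5, 6, 6, 6, 6]
end: lo=0, hi=2; a = [5, 5, 5, 6, 6, 6, 6]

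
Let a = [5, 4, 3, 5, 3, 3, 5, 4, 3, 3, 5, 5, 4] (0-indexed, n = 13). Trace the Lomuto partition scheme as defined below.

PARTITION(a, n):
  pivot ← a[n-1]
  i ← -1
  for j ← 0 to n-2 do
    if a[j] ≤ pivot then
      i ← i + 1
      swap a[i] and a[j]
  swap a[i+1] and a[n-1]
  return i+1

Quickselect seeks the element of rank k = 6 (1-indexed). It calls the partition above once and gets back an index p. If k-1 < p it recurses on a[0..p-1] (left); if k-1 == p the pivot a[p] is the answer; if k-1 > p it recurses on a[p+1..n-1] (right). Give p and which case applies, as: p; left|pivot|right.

pivot=4, i=-1
j=0: 5>4, skip
j=1: 4≤4, i=0, swap(0,1) ⇒ [4, 5, 3, 5, 3, 3, 5, 4, 3, 3, 5, 5, 4]
j=2: 3≤4, i=1, swap(1,2) ⇒ [4, 3, 5, 5, 3, 3, 5, 4, 3, 3, 5, 5, 4]
j=3: 5>4, skip
j=4: 3≤4, i=2, swap(2,4) ⇒ [4, 3, 3, 5, 5, 3, 5, 4, 3, 3, 5, 5, 4]
j=5: 3≤4, i=3, swap(3,5) ⇒ [4, 3, 3, 3, 5, 5, 5, 4, 3, 3, 5, 5, 4]
j=6: 5>4, skip
j=7: 4≤4, i=4, swap(4,7) ⇒ [4, 3, 3, 3, 4, 5, 5, 5, 3, 3, 5, 5, 4]
j=8: 3≤4, i=5, swap(5,8) ⇒ [4, 3, 3, 3, 4, 3, 5, 5, 5, 3, 5, 5, 4]
j=9: 3≤4, i=6, swap(6,9) ⇒ [4, 3, 3, 3, 4, 3, 3, 5, 5, 5, 5, 5, 4]
j=10: 5>4, skip
j=11: 5>4, skip
swap(7,12) ⇒ [4, 3, 3, 3, 4, 3, 3, 4, 5, 5, 5, 5, 5]; return 7
p = 7; k-1 = 5 < 7 ⇒ left

7; left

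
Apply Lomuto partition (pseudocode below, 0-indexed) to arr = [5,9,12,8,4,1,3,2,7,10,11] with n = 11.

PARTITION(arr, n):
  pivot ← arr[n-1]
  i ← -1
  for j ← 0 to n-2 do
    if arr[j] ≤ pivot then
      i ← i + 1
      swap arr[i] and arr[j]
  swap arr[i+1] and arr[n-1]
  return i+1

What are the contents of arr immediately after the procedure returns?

[5,9,8,4,1,3,2,7,10,11,12]

pivot=11, i=-1
j=0: 5≤11, i=0, swap(0,0) ⇒ [5,9,12,8,4,1,3,2,7,10,11]
j=1: 9≤11, i=1, swap(1,1) ⇒ [5,9,12,8,4,1,3,2,7,10,11]
j=2: 12>11, skip
j=3: 8≤11, i=2, swap(2,3) ⇒ [5,9,8,12,4,1,3,2,7,10,11]
j=4: 4≤11, i=3, swap(3,4) ⇒ [5,9,8,4,12,1,3,2,7,10,11]
j=5: 1≤11, i=4, swap(4,5) ⇒ [5,9,8,4,1,12,3,2,7,10,11]
j=6: 3≤11, i=5, swap(5,6) ⇒ [5,9,8,4,1,3,12,2,7,10,11]
j=7: 2≤11, i=6, swap(6,7) ⇒ [5,9,8,4,1,3,2,12,7,10,11]
j=8: 7≤11, i=7, swap(7,8) ⇒ [5,9,8,4,1,3,2,7,12,10,11]
j=9: 10≤11, i=8, swap(8,9) ⇒ [5,9,8,4,1,3,2,7,10,12,11]
swap(9,10) ⇒ [5,9,8,4,1,3,2,7,10,11,12]; return 9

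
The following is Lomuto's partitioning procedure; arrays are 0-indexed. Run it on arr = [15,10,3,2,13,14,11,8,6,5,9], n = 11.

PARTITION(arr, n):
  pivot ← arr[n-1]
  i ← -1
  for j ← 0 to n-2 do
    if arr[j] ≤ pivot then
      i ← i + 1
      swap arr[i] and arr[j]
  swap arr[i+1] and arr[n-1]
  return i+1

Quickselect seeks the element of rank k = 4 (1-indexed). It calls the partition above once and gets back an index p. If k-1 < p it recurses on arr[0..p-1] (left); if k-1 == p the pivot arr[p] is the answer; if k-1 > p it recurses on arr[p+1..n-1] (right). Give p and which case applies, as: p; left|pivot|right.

5; left

pivot = arr[10] = 9; i = -1
j=0: arr[0]=15 > 9 → no swap
j=1: arr[1]=10 > 9 → no swap
j=2: arr[2]=3 ≤ 9 → i=0, swap arr[0],arr[2] → [3,10,15,2,13,14,11,8,6,5,9]
j=3: arr[3]=2 ≤ 9 → i=1, swap arr[1],arr[3] → [3,2,15,10,13,14,11,8,6,5,9]
j=4: arr[4]=13 > 9 → no swap
j=5: arr[5]=14 > 9 → no swap
j=6: arr[6]=11 > 9 → no swap
j=7: arr[7]=8 ≤ 9 → i=2, swap arr[2],arr[7] → [3,2,8,10,13,14,11,15,6,5,9]
j=8: arr[8]=6 ≤ 9 → i=3, swap arr[3],arr[8] → [3,2,8,6,13,14,11,15,10,5,9]
j=9: arr[9]=5 ≤ 9 → i=4, swap arr[4],arr[9] → [3,2,8,6,5,14,11,15,10,13,9]
final swap arr[5],arr[10] → [3,2,8,6,5,9,11,15,10,13,14]; return 5
p = 5; k-1 = 3 < 5 ⇒ left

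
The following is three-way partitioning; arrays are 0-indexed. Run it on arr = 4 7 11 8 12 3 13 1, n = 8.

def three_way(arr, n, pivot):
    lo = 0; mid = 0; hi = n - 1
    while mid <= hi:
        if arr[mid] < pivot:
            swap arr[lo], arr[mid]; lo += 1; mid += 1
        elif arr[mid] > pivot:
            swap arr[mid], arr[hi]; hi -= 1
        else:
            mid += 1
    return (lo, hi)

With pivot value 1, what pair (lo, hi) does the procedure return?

(0, 0)

pivot = 1; lo=0, mid=0, hi=7
arr[mid]=4>1: swap arr[0],arr[7]; hi=6 → 1 7 11 8 12 3 13 4
arr[mid]=1=1: mid=1
arr[mid]=7>1: swap arr[1],arr[6]; hi=5 → 1 13 11 8 12 3 7 4
arr[mid]=13>1: swap arr[1],arr[5]; hi=4 → 1 3 11 8 12 13 7 4
arr[mid]=3>1: swap arr[1],arr[4]; hi=3 → 1 12 11 8 3 13 7 4
arr[mid]=12>1: swap arr[1],arr[3]; hi=2 → 1 8 11 12 3 13 7 4
arr[mid]=8>1: swap arr[1],arr[2]; hi=1 → 1 11 8 12 3 13 7 4
arr[mid]=11>1: swap arr[1],arr[1]; hi=0 → 1 11 8 12 3 13 7 4
end: lo=0, hi=0; arr = 1 11 8 12 3 13 7 4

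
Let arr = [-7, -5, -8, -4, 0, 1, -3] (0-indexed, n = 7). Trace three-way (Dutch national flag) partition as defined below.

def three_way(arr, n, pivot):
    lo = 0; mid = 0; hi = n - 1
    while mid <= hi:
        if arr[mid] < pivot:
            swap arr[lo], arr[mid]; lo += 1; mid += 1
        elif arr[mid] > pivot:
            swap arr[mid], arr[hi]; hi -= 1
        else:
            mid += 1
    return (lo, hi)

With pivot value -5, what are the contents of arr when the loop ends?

pivot = -5; lo=0, mid=0, hi=6
arr[mid]=-7<-5: swap arr[0],arr[0]; lo=1,mid=1 → [-7, -5, -8, -4, 0, 1, -3]
arr[mid]=-5=-5: mid=2
arr[mid]=-8<-5: swap arr[1],arr[2]; lo=2,mid=3 → [-7, -8, -5, -4, 0, 1, -3]
arr[mid]=-4>-5: swap arr[3],arr[6]; hi=5 → [-7, -8, -5, -3, 0, 1, -4]
arr[mid]=-3>-5: swap arr[3],arr[5]; hi=4 → [-7, -8, -5, 1, 0, -3, -4]
arr[mid]=1>-5: swap arr[3],arr[4]; hi=3 → [-7, -8, -5, 0, 1, -3, -4]
arr[mid]=0>-5: swap arr[3],arr[3]; hi=2 → [-7, -8, -5, 0, 1, -3, -4]
end: lo=2, hi=2; arr = [-7, -8, -5, 0, 1, -3, -4]

[-7, -8, -5, 0, 1, -3, -4]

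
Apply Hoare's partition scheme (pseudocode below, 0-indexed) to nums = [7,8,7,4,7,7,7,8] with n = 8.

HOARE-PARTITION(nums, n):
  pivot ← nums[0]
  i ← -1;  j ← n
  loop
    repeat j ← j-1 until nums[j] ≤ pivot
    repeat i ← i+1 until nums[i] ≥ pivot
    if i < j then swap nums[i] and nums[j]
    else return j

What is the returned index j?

pivot=7
j stops at 6 (7), i stops at 0 (7); swap ⇒ [7,8,7,4,7,7,7,8]
j stops at 5 (7), i stops at 1 (8); swap ⇒ [7,7,7,4,7,8,7,8]
j stops at 4 (7), i stops at 2 (7); swap ⇒ [7,7,7,4,7,8,7,8]
j stops at 3, i stops at 4; i≥j ⇒ return 3. nums=[7,7,7,4,7,8,7,8]

3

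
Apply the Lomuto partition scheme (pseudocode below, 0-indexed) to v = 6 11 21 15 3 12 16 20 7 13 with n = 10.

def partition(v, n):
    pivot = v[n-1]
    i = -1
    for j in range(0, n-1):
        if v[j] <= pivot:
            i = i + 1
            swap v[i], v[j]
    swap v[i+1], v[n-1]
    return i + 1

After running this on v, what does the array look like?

pivot=13, i=-1
j=0: 6≤13, i=0, swap(0,0) ⇒ 6 11 21 15 3 12 16 20 7 13
j=1: 11≤13, i=1, swap(1,1) ⇒ 6 11 21 15 3 12 16 20 7 13
j=2: 21>13, skip
j=3: 15>13, skip
j=4: 3≤13, i=2, swap(2,4) ⇒ 6 11 3 15 21 12 16 20 7 13
j=5: 12≤13, i=3, swap(3,5) ⇒ 6 11 3 12 21 15 16 20 7 13
j=6: 16>13, skip
j=7: 20>13, skip
j=8: 7≤13, i=4, swap(4,8) ⇒ 6 11 3 12 7 15 16 20 21 13
swap(5,9) ⇒ 6 11 3 12 7 13 16 20 21 15; return 5

6 11 3 12 7 13 16 20 21 15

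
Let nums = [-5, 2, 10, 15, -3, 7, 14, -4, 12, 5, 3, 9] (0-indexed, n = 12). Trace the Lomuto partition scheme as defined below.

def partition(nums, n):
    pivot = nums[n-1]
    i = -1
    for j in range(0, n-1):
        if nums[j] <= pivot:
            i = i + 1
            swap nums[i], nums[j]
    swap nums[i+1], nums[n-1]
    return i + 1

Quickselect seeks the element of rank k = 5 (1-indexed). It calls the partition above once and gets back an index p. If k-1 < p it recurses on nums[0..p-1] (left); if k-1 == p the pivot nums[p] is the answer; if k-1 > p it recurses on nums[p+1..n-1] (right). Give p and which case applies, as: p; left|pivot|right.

7; left

pivot = nums[11] = 9; i = -1
j=0: nums[0]=-5 ≤ 9 → i=0, swap nums[0],nums[0] (no change) → [-5, 2, 10, 15, -3, 7, 14, -4, 12, 5, 3, 9]
j=1: nums[1]=2 ≤ 9 → i=1, swap nums[1],nums[1] (no change) → [-5, 2, 10, 15, -3, 7, 14, -4, 12, 5, 3, 9]
j=2: nums[2]=10 > 9 → no swap
j=3: nums[3]=15 > 9 → no swap
j=4: nums[4]=-3 ≤ 9 → i=2, swap nums[2],nums[4] → [-5, 2, -3, 15, 10, 7, 14, -4, 12, 5, 3, 9]
j=5: nums[5]=7 ≤ 9 → i=3, swap nums[3],nums[5] → [-5, 2, -3, 7, 10, 15, 14, -4, 12, 5, 3, 9]
j=6: nums[6]=14 > 9 → no swap
j=7: nums[7]=-4 ≤ 9 → i=4, swap nums[4],nums[7] → [-5, 2, -3, 7, -4, 15, 14, 10, 12, 5, 3, 9]
j=8: nums[8]=12 > 9 → no swap
j=9: nums[9]=5 ≤ 9 → i=5, swap nums[5],nums[9] → [-5, 2, -3, 7, -4, 5, 14, 10, 12, 15, 3, 9]
j=10: nums[10]=3 ≤ 9 → i=6, swap nums[6],nums[10] → [-5, 2, -3, 7, -4, 5, 3, 10, 12, 15, 14, 9]
final swap nums[7],nums[11] → [-5, 2, -3, 7, -4, 5, 3, 9, 12, 15, 14, 10]; return 7
p = 7; k-1 = 4 < 7 ⇒ left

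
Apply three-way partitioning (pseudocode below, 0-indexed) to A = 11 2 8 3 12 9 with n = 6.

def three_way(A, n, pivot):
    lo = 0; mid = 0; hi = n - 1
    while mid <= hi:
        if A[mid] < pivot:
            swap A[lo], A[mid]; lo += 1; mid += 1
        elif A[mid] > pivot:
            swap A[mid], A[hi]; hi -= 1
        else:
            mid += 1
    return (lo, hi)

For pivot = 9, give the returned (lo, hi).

(3, 3)

pivot = 9; lo=0, mid=0, hi=5
A[mid]=11>9: swap A[0],A[5]; hi=4 → 9 2 8 3 12 11
A[mid]=9=9: mid=1
A[mid]=2<9: swap A[0],A[1]; lo=1,mid=2 → 2 9 8 3 12 11
A[mid]=8<9: swap A[1],A[2]; lo=2,mid=3 → 2 8 9 3 12 11
A[mid]=3<9: swap A[2],A[3]; lo=3,mid=4 → 2 8 3 9 12 11
A[mid]=12>9: swap A[4],A[4]; hi=3 → 2 8 3 9 12 11
end: lo=3, hi=3; A = 2 8 3 9 12 11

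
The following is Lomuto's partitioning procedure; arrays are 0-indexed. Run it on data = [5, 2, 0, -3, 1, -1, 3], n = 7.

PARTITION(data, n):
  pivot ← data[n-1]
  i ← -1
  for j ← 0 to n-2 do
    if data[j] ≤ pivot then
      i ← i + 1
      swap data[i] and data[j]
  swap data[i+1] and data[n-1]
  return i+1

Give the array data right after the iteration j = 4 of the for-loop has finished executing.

[2, 0, -3, 1, 5, -1, 3]

pivot = data[6] = 3; i = -1
j=0: data[0]=5 > 3 → no swap
j=1: data[1]=2 ≤ 3 → i=0, swap data[0],data[1] → [2, 5, 0, -3, 1, -1, 3]
j=2: data[2]=0 ≤ 3 → i=1, swap data[1],data[2] → [2, 0, 5, -3, 1, -1, 3]
j=3: data[3]=-3 ≤ 3 → i=2, swap data[2],data[3] → [2, 0, -3, 5, 1, -1, 3]
j=4: data[4]=1 ≤ 3 → i=3, swap data[3],data[4] → [2, 0, -3, 1, 5, -1, 3]
(after j=4) data = [2, 0, -3, 1, 5, -1, 3]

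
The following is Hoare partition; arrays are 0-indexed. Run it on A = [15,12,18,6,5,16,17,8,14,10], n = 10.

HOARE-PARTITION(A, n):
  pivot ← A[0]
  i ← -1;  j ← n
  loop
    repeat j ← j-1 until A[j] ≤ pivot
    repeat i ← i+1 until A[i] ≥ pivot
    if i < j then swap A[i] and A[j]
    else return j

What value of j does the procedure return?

5

pivot=15
j stops at 9 (10), i stops at 0 (15); swap ⇒ [10,12,18,6,5,16,17,8,14,15]
j stops at 8 (14), i stops at 2 (18); swap ⇒ [10,12,14,6,5,16,17,8,18,15]
j stops at 7 (8), i stops at 5 (16); swap ⇒ [10,12,14,6,5,8,17,16,18,15]
j stops at 5, i stops at 6; i≥j ⇒ return 5. A=[10,12,14,6,5,8,17,16,18,15]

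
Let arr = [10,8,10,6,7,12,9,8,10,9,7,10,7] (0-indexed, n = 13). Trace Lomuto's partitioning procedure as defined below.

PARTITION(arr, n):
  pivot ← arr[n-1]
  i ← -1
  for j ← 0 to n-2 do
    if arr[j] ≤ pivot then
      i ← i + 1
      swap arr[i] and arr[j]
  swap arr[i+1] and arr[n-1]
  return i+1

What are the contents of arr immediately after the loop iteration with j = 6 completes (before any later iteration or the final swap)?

[6,7,10,10,8,12,9,8,10,9,7,10,7]

pivot = arr[12] = 7; i = -1
j=0: arr[0]=10 > 7 → no swap
j=1: arr[1]=8 > 7 → no swap
j=2: arr[2]=10 > 7 → no swap
j=3: arr[3]=6 ≤ 7 → i=0, swap arr[0],arr[3] → [6,8,10,10,7,12,9,8,10,9,7,10,7]
j=4: arr[4]=7 ≤ 7 → i=1, swap arr[1],arr[4] → [6,7,10,10,8,12,9,8,10,9,7,10,7]
j=5: arr[5]=12 > 7 → no swap
j=6: arr[6]=9 > 7 → no swap
(after j=6) arr = [6,7,10,10,8,12,9,8,10,9,7,10,7]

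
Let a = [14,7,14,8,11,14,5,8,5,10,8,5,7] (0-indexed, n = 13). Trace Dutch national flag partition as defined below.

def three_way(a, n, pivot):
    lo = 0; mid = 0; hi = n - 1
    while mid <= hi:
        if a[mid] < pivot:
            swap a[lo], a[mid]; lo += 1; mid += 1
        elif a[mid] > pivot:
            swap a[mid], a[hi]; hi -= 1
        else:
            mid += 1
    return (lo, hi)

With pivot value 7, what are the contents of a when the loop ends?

lo=0 mid=0 hi=12
14>7: swap(0,12), hi=11 ⇒ [7,7,14,8,11,14,5,8,5,10,8,5,14]
7=7: mid=1
7=7: mid=2
14>7: swap(2,11), hi=10 ⇒ [7,7,5,8,11,14,5,8,5,10,8,14,14]
5<7: swap(0,2), lo=1 mid=3 ⇒ [5,7,7,8,11,14,5,8,5,10,8,14,14]
8>7: swap(3,10), hi=9 ⇒ [5,7,7,8,11,14,5,8,5,10,8,14,14]
8>7: swap(3,9), hi=8 ⇒ [5,7,7,10,11,14,5,8,5,8,8,14,14]
10>7: swap(3,8), hi=7 ⇒ [5,7,7,5,11,14,5,8,10,8,8,14,14]
5<7: swap(1,3), lo=2 mid=4 ⇒ [5,5,7,7,11,14,5,8,10,8,8,14,14]
11>7: swap(4,7), hi=6 ⇒ [5,5,7,7,8,14,5,11,10,8,8,14,14]
8>7: swap(4,6), hi=5 ⇒ [5,5,7,7,5,14,8,11,10,8,8,14,14]
5<7: swap(2,4), lo=3 mid=5 ⇒ [5,5,5,7,7,14,8,11,10,8,8,14,14]
14>7: swap(5,5), hi=4 ⇒ [5,5,5,7,7,14,8,11,10,8,8,14,14]
done. lo=3 hi=4; a=[5,5,5,7,7,14,8,11,10,8,8,14,14]

[5,5,5,7,7,14,8,11,10,8,8,14,14]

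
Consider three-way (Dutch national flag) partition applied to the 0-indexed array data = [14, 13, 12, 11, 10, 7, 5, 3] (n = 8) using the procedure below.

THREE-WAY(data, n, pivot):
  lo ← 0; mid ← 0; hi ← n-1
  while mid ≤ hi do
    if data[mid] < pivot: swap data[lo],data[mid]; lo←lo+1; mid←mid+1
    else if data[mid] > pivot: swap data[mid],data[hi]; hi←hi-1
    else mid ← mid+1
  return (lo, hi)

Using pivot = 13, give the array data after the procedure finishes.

pivot = 13; lo=0, mid=0, hi=7
data[mid]=14>13: swap data[0],data[7]; hi=6 → [3, 13, 12, 11, 10, 7, 5, 14]
data[mid]=3<13: swap data[0],data[0]; lo=1,mid=1 → [3, 13, 12, 11, 10, 7, 5, 14]
data[mid]=13=13: mid=2
data[mid]=12<13: swap data[1],data[2]; lo=2,mid=3 → [3, 12, 13, 11, 10, 7, 5, 14]
data[mid]=11<13: swap data[2],data[3]; lo=3,mid=4 → [3, 12, 11, 13, 10, 7, 5, 14]
data[mid]=10<13: swap data[3],data[4]; lo=4,mid=5 → [3, 12, 11, 10, 13, 7, 5, 14]
data[mid]=7<13: swap data[4],data[5]; lo=5,mid=6 → [3, 12, 11, 10, 7, 13, 5, 14]
data[mid]=5<13: swap data[5],data[6]; lo=6,mid=7 → [3, 12, 11, 10, 7, 5, 13, 14]
end: lo=6, hi=6; data = [3, 12, 11, 10, 7, 5, 13, 14]

[3, 12, 11, 10, 7, 5, 13, 14]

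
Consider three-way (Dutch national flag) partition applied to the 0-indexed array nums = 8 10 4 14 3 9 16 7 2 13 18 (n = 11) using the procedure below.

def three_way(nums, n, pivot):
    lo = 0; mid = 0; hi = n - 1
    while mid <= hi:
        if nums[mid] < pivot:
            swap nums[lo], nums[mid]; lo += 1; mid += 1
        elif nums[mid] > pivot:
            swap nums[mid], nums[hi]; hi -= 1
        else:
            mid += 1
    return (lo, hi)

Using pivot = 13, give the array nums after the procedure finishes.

pivot = 13; lo=0, mid=0, hi=10
nums[mid]=8<13: swap nums[0],nums[0]; lo=1,mid=1 → 8 10 4 14 3 9 16 7 2 13 18
nums[mid]=10<13: swap nums[1],nums[1]; lo=2,mid=2 → 8 10 4 14 3 9 16 7 2 13 18
nums[mid]=4<13: swap nums[2],nums[2]; lo=3,mid=3 → 8 10 4 14 3 9 16 7 2 13 18
nums[mid]=14>13: swap nums[3],nums[10]; hi=9 → 8 10 4 18 3 9 16 7 2 13 14
nums[mid]=18>13: swap nums[3],nums[9]; hi=8 → 8 10 4 13 3 9 16 7 2 18 14
nums[mid]=13=13: mid=4
nums[mid]=3<13: swap nums[3],nums[4]; lo=4,mid=5 → 8 10 4 3 13 9 16 7 2 18 14
nums[mid]=9<13: swap nums[4],nums[5]; lo=5,mid=6 → 8 10 4 3 9 13 16 7 2 18 14
nums[mid]=16>13: swap nums[6],nums[8]; hi=7 → 8 10 4 3 9 13 2 7 16 18 14
nums[mid]=2<13: swap nums[5],nums[6]; lo=6,mid=7 → 8 10 4 3 9 2 13 7 16 18 14
nums[mid]=7<13: swap nums[6],nums[7]; lo=7,mid=8 → 8 10 4 3 9 2 7 13 16 18 14
end: lo=7, hi=7; nums = 8 10 4 3 9 2 7 13 16 18 14

8 10 4 3 9 2 7 13 16 18 14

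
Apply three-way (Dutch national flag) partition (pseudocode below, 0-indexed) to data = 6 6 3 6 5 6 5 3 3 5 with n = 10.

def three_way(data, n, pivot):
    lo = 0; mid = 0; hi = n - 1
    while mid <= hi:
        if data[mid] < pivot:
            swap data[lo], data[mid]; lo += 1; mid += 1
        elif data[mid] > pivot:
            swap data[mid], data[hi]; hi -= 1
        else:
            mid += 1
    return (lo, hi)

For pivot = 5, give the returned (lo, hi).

lo=0 mid=0 hi=9
6>5: swap(0,9), hi=8 ⇒ 5 6 3 6 5 6 5 3 3 6
5=5: mid=1
6>5: swap(1,8), hi=7 ⇒ 5 3 3 6 5 6 5 3 6 6
3<5: swap(0,1), lo=1 mid=2 ⇒ 3 5 3 6 5 6 5 3 6 6
3<5: swap(1,2), lo=2 mid=3 ⇒ 3 3 5 6 5 6 5 3 6 6
6>5: swap(3,7), hi=6 ⇒ 3 3 5 3 5 6 5 6 6 6
3<5: swap(2,3), lo=3 mid=4 ⇒ 3 3 3 5 5 6 5 6 6 6
5=5: mid=5
6>5: swap(5,6), hi=5 ⇒ 3 3 3 5 5 5 6 6 6 6
5=5: mid=6
done. lo=3 hi=5; data=3 3 3 5 5 5 6 6 6 6

(3, 5)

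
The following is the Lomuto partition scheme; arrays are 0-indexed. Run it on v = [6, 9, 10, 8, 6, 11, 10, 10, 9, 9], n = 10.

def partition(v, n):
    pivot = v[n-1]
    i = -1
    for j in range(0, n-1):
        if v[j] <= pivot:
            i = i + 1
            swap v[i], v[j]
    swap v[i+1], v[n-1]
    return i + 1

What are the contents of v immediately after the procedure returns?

[6, 9, 8, 6, 9, 9, 10, 10, 10, 11]

pivot = v[9] = 9; i = -1
j=0: v[0]=6 ≤ 9 → i=0, swap v[0],v[0] (no change) → [6, 9, 10, 8, 6, 11, 10, 10, 9, 9]
j=1: v[1]=9 ≤ 9 → i=1, swap v[1],v[1] (no change) → [6, 9, 10, 8, 6, 11, 10, 10, 9, 9]
j=2: v[2]=10 > 9 → no swap
j=3: v[3]=8 ≤ 9 → i=2, swap v[2],v[3] → [6, 9, 8, 10, 6, 11, 10, 10, 9, 9]
j=4: v[4]=6 ≤ 9 → i=3, swap v[3],v[4] → [6, 9, 8, 6, 10, 11, 10, 10, 9, 9]
j=5: v[5]=11 > 9 → no swap
j=6: v[6]=10 > 9 → no swap
j=7: v[7]=10 > 9 → no swap
j=8: v[8]=9 ≤ 9 → i=4, swap v[4],v[8] → [6, 9, 8, 6, 9, 11, 10, 10, 10, 9]
final swap v[5],v[9] → [6, 9, 8, 6, 9, 9, 10, 10, 10, 11]; return 5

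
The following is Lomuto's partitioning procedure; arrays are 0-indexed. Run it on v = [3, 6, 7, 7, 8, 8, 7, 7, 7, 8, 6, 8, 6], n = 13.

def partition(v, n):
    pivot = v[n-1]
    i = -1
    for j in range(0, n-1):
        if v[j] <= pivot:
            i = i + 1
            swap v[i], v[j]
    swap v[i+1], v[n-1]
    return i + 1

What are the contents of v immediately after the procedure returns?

pivot = v[12] = 6; i = -1
j=0: v[0]=3 ≤ 6 → i=0, swap v[0],v[0] (no change) → [3, 6, 7, 7, 8, 8, 7, 7, 7, 8, 6, 8, 6]
j=1: v[1]=6 ≤ 6 → i=1, swap v[1],v[1] (no change) → [3, 6, 7, 7, 8, 8, 7, 7, 7, 8, 6, 8, 6]
j=2: v[2]=7 > 6 → no swap
j=3: v[3]=7 > 6 → no swap
j=4: v[4]=8 > 6 → no swap
j=5: v[5]=8 > 6 → no swap
j=6: v[6]=7 > 6 → no swap
j=7: v[7]=7 > 6 → no swap
j=8: v[8]=7 > 6 → no swap
j=9: v[9]=8 > 6 → no swap
j=10: v[10]=6 ≤ 6 → i=2, swap v[2],v[10] → [3, 6, 6, 7, 8, 8, 7, 7, 7, 8, 7, 8, 6]
j=11: v[11]=8 > 6 → no swap
final swap v[3],v[12] → [3, 6, 6, 6, 8, 8, 7, 7, 7, 8, 7, 8, 7]; return 3

[3, 6, 6, 6, 8, 8, 7, 7, 7, 8, 7, 8, 7]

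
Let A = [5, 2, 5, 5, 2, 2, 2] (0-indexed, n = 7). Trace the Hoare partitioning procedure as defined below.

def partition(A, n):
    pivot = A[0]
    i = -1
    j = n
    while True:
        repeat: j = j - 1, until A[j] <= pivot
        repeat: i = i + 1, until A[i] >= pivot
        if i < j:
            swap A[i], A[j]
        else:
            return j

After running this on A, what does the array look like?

[2, 2, 2, 2, 5, 5, 5]

pivot=5
j stops at 6 (2), i stops at 0 (5); swap ⇒ [2, 2, 5, 5, 2, 2, 5]
j stops at 5 (2), i stops at 2 (5); swap ⇒ [2, 2, 2, 5, 2, 5, 5]
j stops at 4 (2), i stops at 3 (5); swap ⇒ [2, 2, 2, 2, 5, 5, 5]
j stops at 3, i stops at 4; i≥j ⇒ return 3. A=[2, 2, 2, 2, 5, 5, 5]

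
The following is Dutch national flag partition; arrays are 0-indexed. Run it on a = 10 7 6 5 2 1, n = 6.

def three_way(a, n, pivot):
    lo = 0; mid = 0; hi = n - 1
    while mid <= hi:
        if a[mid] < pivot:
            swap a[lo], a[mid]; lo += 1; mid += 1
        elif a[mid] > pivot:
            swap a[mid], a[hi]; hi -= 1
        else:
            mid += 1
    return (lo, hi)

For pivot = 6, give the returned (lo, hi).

(3, 3)

lo=0 mid=0 hi=5
10>6: swap(0,5), hi=4 ⇒ 1 7 6 5 2 10
1<6: swap(0,0), lo=1 mid=1 ⇒ 1 7 6 5 2 10
7>6: swap(1,4), hi=3 ⇒ 1 2 6 5 7 10
2<6: swap(1,1), lo=2 mid=2 ⇒ 1 2 6 5 7 10
6=6: mid=3
5<6: swap(2,3), lo=3 mid=4 ⇒ 1 2 5 6 7 10
done. lo=3 hi=3; a=1 2 5 6 7 10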